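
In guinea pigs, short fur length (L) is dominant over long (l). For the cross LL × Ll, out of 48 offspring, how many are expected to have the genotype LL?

Punnett square for LL × Ll:
Offspring genotypes: 2 LL, 2 Ll
Total offspring: 4
Count with target: 2
Probability: 2/4 = 1/2
Expected count = 1/2 × 48 = 24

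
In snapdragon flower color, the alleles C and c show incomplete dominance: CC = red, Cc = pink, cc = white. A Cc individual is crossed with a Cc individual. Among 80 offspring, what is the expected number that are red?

Punnett square for Cc × Cc:
Offspring genotypes: 1 CC, 2 Cc, 1 cc
Phenotype counts: 1 red, 2 pink, 1 white
red: 1 out of 4 → fraction 1/4
Expected count = 1/4 × 80 = 20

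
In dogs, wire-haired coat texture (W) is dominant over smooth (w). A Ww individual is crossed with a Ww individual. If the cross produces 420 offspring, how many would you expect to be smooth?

Punnett square for Ww × Ww:
Offspring genotypes: 1 WW, 2 Ww, 1 ww
wire-haired: 3, smooth: 1
smooth: 1 out of 4 → fraction 1/4
Expected count = 1/4 × 420 = 105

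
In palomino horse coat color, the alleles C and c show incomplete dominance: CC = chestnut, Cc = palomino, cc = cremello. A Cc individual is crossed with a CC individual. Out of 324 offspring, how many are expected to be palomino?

Punnett square for Cc × CC:
Offspring genotypes: 2 CC, 2 Cc
Phenotype counts: 2 chestnut, 2 palomino
palomino: 2 out of 4 → fraction 1/2
Expected count = 1/2 × 324 = 162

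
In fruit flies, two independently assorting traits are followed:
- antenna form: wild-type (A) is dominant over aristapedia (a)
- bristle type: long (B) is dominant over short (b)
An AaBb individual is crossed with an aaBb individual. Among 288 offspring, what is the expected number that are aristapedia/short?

Dihybrid cross AaBb × aaBb — consider each gene separately:
antenna form: Aa × aa → 2 Aa, 2 aa → 2 A_ : 2 aa (out of 4)
bristle type: Bb × Bb → 1 BB, 2 Bb, 1 bb → 3 B_ : 1 bb (out of 4)
Combine (counts out of 4 × 4 = 16): wild-type/long (A_B_) = 2×3 = 6; wild-type/short (A_bb) = 2×1 = 2; aristapedia/long (aaB_) = 2×3 = 6; aristapedia/short (aabb) = 2×1 = 2
Phenotype counts (out of 16): 6 wild-type/long, 2 wild-type/short, 6 aristapedia/long, 2 aristapedia/short
aristapedia/short: 2 out of 16 → fraction 1/8
Expected count = 1/8 × 288 = 36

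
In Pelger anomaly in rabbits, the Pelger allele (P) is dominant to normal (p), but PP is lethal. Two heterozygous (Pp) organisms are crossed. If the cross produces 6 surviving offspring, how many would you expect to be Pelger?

Cross: Pp × Pp
Punnett square offspring (before lethality): 1 PP, 2 Pp, 1 pp
The PP genotype is lethal (embryos die); surviving offspring: 2 Pp, 1 pp
Pelger: 2 out of 3 → fraction 2/3
Expected count = 2/3 × 6 = 4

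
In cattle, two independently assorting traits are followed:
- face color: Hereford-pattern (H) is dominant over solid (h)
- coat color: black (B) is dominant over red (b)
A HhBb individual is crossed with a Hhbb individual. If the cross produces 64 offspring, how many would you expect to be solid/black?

Dihybrid cross HhBb × Hhbb — consider each gene separately:
face color: Hh × Hh → 1 HH, 2 Hh, 1 hh → 3 H_ : 1 hh (out of 4)
coat color: Bb × bb → 2 Bb, 2 bb → 2 B_ : 2 bb (out of 4)
Combine (counts out of 4 × 4 = 16): Hereford-pattern/black (H_B_) = 3×2 = 6; Hereford-pattern/red (H_bb) = 3×2 = 6; solid/black (hhB_) = 1×2 = 2; solid/red (hhbb) = 1×2 = 2
Phenotype counts (out of 16): 6 Hereford-pattern/black, 6 Hereford-pattern/red, 2 solid/black, 2 solid/red
solid/black: 2 out of 16 → fraction 1/8
Expected count = 1/8 × 64 = 8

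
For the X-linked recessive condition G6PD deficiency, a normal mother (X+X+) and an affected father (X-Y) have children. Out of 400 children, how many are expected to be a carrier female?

Cross: X+X+ × X-Y
Offspring: 2 X+X-, 2 X+Y
Probability of a carrier female: 2/4 = 1/2
Expected count = 1/2 × 400 = 200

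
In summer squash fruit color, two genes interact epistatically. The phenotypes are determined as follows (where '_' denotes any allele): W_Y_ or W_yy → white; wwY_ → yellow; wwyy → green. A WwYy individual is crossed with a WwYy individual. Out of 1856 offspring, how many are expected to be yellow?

Cross: WwYy × WwYy — consider each gene separately:
W gene: Ww × Ww → 1 WW, 2 Ww, 1 ww → 3 W_ : 1 ww (out of 4)
Y gene: Yy × Yy → 1 YY, 2 Yy, 1 yy → 3 Y_ : 1 yy (out of 4)
Genotype classes (out of 4 × 4 = 16): W_Y_ = 3×3 = 9; W_yy = 3×1 = 3; wwY_ = 1×3 = 3; wwyy = 1×1 = 1
Apply the phenotype rules: W_Y_ (9) + W_yy (3) → white; wwY_ (3) → yellow; wwyy (1) → green
Phenotype counts (out of 16): 12 white, 3 yellow, 1 green
yellow: 3 out of 16 → fraction 3/16
Expected count = 3/16 × 1856 = 348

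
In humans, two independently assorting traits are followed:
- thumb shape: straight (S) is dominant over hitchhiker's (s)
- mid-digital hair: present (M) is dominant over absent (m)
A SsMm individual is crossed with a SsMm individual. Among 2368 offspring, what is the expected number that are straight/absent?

Dihybrid cross SsMm × SsMm — consider each gene separately:
thumb shape: Ss × Ss → 1 SS, 2 Ss, 1 ss → 3 S_ : 1 ss (out of 4)
mid-digital hair: Mm × Mm → 1 MM, 2 Mm, 1 mm → 3 M_ : 1 mm (out of 4)
Combine (counts out of 4 × 4 = 16): straight/present (S_M_) = 3×3 = 9; straight/absent (S_mm) = 3×1 = 3; hitchhiker's/present (ssM_) = 1×3 = 3; hitchhiker's/absent (ssmm) = 1×1 = 1
Phenotype counts (out of 16): 9 straight/present, 3 straight/absent, 3 hitchhiker's/present, 1 hitchhiker's/absent
straight/absent: 3 out of 16 → fraction 3/16
Expected count = 3/16 × 2368 = 444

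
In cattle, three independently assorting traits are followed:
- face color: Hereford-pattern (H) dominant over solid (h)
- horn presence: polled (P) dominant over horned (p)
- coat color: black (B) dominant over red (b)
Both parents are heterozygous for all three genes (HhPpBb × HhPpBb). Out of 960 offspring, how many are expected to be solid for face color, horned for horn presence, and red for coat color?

Trihybrid cross: HhPpBb × HhPpBb
Each trait segregates independently with a 3:1 phenotypic ratio, so each gene contributes 3/4 (dominant) or 1/4 (recessive).
Target: solid (face color), horned (horn presence), red (coat color)
Probability = product of independent per-trait probabilities
= 1/4 × 1/4 × 1/4 = 1/64
Expected count = 1/64 × 960 = 15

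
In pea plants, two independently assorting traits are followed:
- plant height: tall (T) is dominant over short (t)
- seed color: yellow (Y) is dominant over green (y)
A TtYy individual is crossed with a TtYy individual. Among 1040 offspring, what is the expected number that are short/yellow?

Dihybrid cross TtYy × TtYy — consider each gene separately:
plant height: Tt × Tt → 1 TT, 2 Tt, 1 tt → 3 T_ : 1 tt (out of 4)
seed color: Yy × Yy → 1 YY, 2 Yy, 1 yy → 3 Y_ : 1 yy (out of 4)
Combine (counts out of 4 × 4 = 16): tall/yellow (T_Y_) = 3×3 = 9; tall/green (T_yy) = 3×1 = 3; short/yellow (ttY_) = 1×3 = 3; short/green (ttyy) = 1×1 = 1
Phenotype counts (out of 16): 9 tall/yellow, 3 tall/green, 3 short/yellow, 1 short/green
short/yellow: 3 out of 16 → fraction 3/16
Expected count = 3/16 × 1040 = 195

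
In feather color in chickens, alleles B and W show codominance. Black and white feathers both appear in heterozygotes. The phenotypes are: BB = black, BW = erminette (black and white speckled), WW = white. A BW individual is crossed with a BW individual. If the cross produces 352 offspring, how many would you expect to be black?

Punnett square for BW × BW:
Offspring genotypes: 1 BB, 2 BW, 1 WW
Phenotype counts: 1 black, 2 erminette (black and white speckled), 1 white
black: 1 out of 4 → fraction 1/4
Expected count = 1/4 × 352 = 88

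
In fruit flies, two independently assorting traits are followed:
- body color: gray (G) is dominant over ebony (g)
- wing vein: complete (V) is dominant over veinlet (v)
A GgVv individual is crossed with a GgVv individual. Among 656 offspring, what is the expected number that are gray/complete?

Dihybrid cross GgVv × GgVv — consider each gene separately:
body color: Gg × Gg → 1 GG, 2 Gg, 1 gg → 3 G_ : 1 gg (out of 4)
wing vein: Vv × Vv → 1 VV, 2 Vv, 1 vv → 3 V_ : 1 vv (out of 4)
Combine (counts out of 4 × 4 = 16): gray/complete (G_V_) = 3×3 = 9; gray/veinlet (G_vv) = 3×1 = 3; ebony/complete (ggV_) = 1×3 = 3; ebony/veinlet (ggvv) = 1×1 = 1
Phenotype counts (out of 16): 9 gray/complete, 3 gray/veinlet, 3 ebony/complete, 1 ebony/veinlet
gray/complete: 9 out of 16 → fraction 9/16
Expected count = 9/16 × 656 = 369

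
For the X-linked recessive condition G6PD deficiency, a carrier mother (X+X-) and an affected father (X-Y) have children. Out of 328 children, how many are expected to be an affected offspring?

Cross: X+X- × X-Y
Offspring: 1 X+X-, 1 X+Y, 1 X-X-, 1 X-Y
Probability of an affected offspring: 2/4 = 1/2
Expected count = 1/2 × 328 = 164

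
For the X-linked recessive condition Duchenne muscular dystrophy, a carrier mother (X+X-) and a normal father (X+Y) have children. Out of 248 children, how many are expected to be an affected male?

Cross: X+X- × X+Y
Offspring: 1 X+X+, 1 X+Y, 1 X+X-, 1 X-Y
Probability of an affected male: 1/4
Expected count = 1/4 × 248 = 62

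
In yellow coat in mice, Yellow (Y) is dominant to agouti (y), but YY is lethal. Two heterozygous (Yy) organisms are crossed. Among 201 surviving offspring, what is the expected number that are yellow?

Cross: Yy × Yy
Punnett square offspring (before lethality): 1 YY, 2 Yy, 1 yy
The YY genotype is lethal (embryos die); surviving offspring: 2 Yy, 1 yy
yellow: 2 out of 3 → fraction 2/3
Expected count = 2/3 × 201 = 134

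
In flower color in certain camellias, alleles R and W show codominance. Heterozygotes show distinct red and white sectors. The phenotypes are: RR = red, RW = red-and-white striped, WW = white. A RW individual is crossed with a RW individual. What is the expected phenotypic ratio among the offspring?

Punnett square for RW × RW:
Offspring genotypes: 1 RR, 2 RW, 1 WW
Phenotype counts: 1 red, 2 red-and-white striped, 1 white
Ratio: 1 red : 2 red-and-white striped : 1 white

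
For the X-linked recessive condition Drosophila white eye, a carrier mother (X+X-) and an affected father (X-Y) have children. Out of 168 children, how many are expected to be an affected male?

Cross: X+X- × X-Y
Offspring: 1 X+X-, 1 X+Y, 1 X-X-, 1 X-Y
Probability of an affected male: 1/4
Expected count = 1/4 × 168 = 42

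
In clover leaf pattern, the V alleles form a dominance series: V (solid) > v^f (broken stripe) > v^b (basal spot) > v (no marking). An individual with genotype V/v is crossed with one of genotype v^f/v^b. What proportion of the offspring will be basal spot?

Cross: V/v × v^f/v^b
Allele dominance: V > v^f > v^b > v
Offspring genotypes: 1 V/v^f, 1 V/v^b, 1 v^f/v, 1 v^b/v
Phenotype counts: 2 solid, 1 broken stripe, 1 basal spot
basal spot: 1 out of 4
Probability: 1/4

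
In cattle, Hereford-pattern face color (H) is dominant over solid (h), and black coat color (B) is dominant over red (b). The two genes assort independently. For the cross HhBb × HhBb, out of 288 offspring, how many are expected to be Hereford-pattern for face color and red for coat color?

Dihybrid cross HhBb × HhBb — consider each gene separately:
face color: Hh × Hh → 1 HH, 2 Hh, 1 hh → 3 H_ : 1 hh (out of 4)
coat color: Bb × Bb → 1 BB, 2 Bb, 1 bb → 3 B_ : 1 bb (out of 4)
Looking for: Hereford-pattern (H_) and red (bb)
P(Hereford-pattern) = 3/4, P(red) = 1/4
P(both) = 3/4 × 1/4 = 3/16
Expected count = 3/16 × 288 = 54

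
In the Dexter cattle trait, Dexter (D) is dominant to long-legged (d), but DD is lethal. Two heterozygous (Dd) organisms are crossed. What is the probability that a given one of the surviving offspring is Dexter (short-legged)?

Cross: Dd × Dd
Punnett square offspring (before lethality): 1 DD, 2 Dd, 1 dd
The DD genotype is lethal (embryos die); surviving offspring: 2 Dd, 1 dd
Dexter (short-legged): 2 out of 3
Probability: 2/3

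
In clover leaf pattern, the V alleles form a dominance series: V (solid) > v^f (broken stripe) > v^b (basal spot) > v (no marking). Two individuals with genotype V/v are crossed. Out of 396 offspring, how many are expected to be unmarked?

Cross: V/v × V/v
Allele dominance: V > v^f > v^b > v
Offspring genotypes: 1 V/V, 2 V/v, 1 v/v
Phenotype counts: 3 solid, 1 unmarked
unmarked: 1 out of 4 → fraction 1/4
Expected count = 1/4 × 396 = 99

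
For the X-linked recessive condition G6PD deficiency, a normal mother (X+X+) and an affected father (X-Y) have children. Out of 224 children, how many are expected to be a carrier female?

Cross: X+X+ × X-Y
Offspring: 2 X+X-, 2 X+Y
Probability of a carrier female: 2/4 = 1/2
Expected count = 1/2 × 224 = 112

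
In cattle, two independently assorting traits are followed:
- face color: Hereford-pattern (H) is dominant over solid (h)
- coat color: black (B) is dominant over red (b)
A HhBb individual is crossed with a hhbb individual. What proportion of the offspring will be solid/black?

Dihybrid cross HhBb × hhbb — consider each gene separately:
face color: Hh × hh → 2 Hh, 2 hh → 2 H_ : 2 hh (out of 4)
coat color: Bb × bb → 2 Bb, 2 bb → 2 B_ : 2 bb (out of 4)
Combine (counts out of 4 × 4 = 16): Hereford-pattern/black (H_B_) = 2×2 = 4; Hereford-pattern/red (H_bb) = 2×2 = 4; solid/black (hhB_) = 2×2 = 4; solid/red (hhbb) = 2×2 = 4
Phenotype counts (out of 16): 4 Hereford-pattern/black, 4 Hereford-pattern/red, 4 solid/black, 4 solid/red
solid/black: 4 out of 16
Probability: 4/16 = 1/4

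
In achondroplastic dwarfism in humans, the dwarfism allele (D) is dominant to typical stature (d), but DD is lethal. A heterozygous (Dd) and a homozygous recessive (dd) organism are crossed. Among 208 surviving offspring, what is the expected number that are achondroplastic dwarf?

Cross: Dd × dd
Punnett square offspring (before lethality): 2 Dd, 2 dd
No DD offspring are produced in this cross.
achondroplastic dwarf: 2 out of 4 → fraction 1/2
Expected count = 1/2 × 208 = 104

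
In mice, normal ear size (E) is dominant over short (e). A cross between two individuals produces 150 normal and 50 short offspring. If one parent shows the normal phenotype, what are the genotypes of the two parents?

Observed offspring: 150 normal, 50 short
The observed ratio simplifies to 3:1. Short (ee) offspring appear, so each parent must contribute one e allele. The parent stated to show normal carries E, so it is Ee. The other parent is then either Ee or ee: Ee × ee would give a 1:1 split, whereas Ee × Ee gives 3:1 — matching the data. So both parents are heterozygous (Ee × Ee).
Parent genotypes: Ee × Ee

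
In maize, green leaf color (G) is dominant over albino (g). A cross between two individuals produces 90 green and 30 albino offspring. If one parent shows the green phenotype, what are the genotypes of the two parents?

Observed offspring: 90 green, 30 albino
The observed ratio simplifies to 3:1. Albino (gg) offspring appear, so each parent must contribute one g allele. The parent stated to show green carries G, so it is Gg. The other parent is then either Gg or gg: Gg × gg would give a 1:1 split, whereas Gg × Gg gives 3:1 — matching the data. So both parents are heterozygous (Gg × Gg).
Parent genotypes: Gg × Gg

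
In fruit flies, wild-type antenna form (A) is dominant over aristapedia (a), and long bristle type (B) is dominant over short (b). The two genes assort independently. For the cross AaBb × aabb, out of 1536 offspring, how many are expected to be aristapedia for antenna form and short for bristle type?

Dihybrid cross AaBb × aabb — consider each gene separately:
antenna form: Aa × aa → 2 Aa, 2 aa → 2 A_ : 2 aa (out of 4)
bristle type: Bb × bb → 2 Bb, 2 bb → 2 B_ : 2 bb (out of 4)
Looking for: aristapedia (aa) and short (bb)
P(aristapedia) = 2/4, P(short) = 2/4
P(both) = 2/4 × 2/4 = 4/16 = 1/4
Expected count = 1/4 × 1536 = 384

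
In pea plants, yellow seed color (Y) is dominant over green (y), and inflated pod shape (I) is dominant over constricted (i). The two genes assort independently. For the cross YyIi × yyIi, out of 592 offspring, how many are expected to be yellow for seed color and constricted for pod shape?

Dihybrid cross YyIi × yyIi — consider each gene separately:
seed color: Yy × yy → 2 Yy, 2 yy → 2 Y_ : 2 yy (out of 4)
pod shape: Ii × Ii → 1 II, 2 Ii, 1 ii → 3 I_ : 1 ii (out of 4)
Looking for: yellow (Y_) and constricted (ii)
P(yellow) = 2/4, P(constricted) = 1/4
P(both) = 2/4 × 1/4 = 2/16 = 1/8
Expected count = 1/8 × 592 = 74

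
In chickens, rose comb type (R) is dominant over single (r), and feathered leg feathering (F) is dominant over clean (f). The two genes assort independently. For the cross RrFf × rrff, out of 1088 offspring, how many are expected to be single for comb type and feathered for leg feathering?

Dihybrid cross RrFf × rrff — consider each gene separately:
comb type: Rr × rr → 2 Rr, 2 rr → 2 R_ : 2 rr (out of 4)
leg feathering: Ff × ff → 2 Ff, 2 ff → 2 F_ : 2 ff (out of 4)
Looking for: single (rr) and feathered (F_)
P(single) = 2/4, P(feathered) = 2/4
P(both) = 2/4 × 2/4 = 4/16 = 1/4
Expected count = 1/4 × 1088 = 272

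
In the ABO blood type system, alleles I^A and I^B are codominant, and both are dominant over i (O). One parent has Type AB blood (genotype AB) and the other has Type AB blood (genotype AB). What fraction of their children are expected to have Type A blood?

Cross: AB × AB
Possible offspring genotypes: 1 AA, 2 AB, 1 BB
Blood type counts: 1 Type A, 2 Type AB, 1 Type B
Probability of Type A: 1/4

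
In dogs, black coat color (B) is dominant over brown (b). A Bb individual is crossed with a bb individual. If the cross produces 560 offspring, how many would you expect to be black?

Punnett square for Bb × bb:
Offspring genotypes: 2 Bb, 2 bb
black: 2, brown: 2
black: 2 out of 4 → fraction 1/2
Expected count = 1/2 × 560 = 280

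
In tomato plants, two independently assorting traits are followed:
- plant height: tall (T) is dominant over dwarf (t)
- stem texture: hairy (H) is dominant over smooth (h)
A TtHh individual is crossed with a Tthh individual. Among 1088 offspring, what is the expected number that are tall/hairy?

Dihybrid cross TtHh × Tthh — consider each gene separately:
plant height: Tt × Tt → 1 TT, 2 Tt, 1 tt → 3 T_ : 1 tt (out of 4)
stem texture: Hh × hh → 2 Hh, 2 hh → 2 H_ : 2 hh (out of 4)
Combine (counts out of 4 × 4 = 16): tall/hairy (T_H_) = 3×2 = 6; tall/smooth (T_hh) = 3×2 = 6; dwarf/hairy (ttH_) = 1×2 = 2; dwarf/smooth (tthh) = 1×2 = 2
Phenotype counts (out of 16): 6 tall/hairy, 6 tall/smooth, 2 dwarf/hairy, 2 dwarf/smooth
tall/hairy: 6 out of 16 → fraction 3/8
Expected count = 3/8 × 1088 = 408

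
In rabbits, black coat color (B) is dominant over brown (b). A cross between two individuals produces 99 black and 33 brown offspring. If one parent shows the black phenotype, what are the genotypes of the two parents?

Observed offspring: 99 black, 33 brown
The observed ratio simplifies to 3:1. Brown (bb) offspring appear, so each parent must contribute one b allele. The parent stated to show black carries B, so it is Bb. The other parent is then either Bb or bb: Bb × bb would give a 1:1 split, whereas Bb × Bb gives 3:1 — matching the data. So both parents are heterozygous (Bb × Bb).
Parent genotypes: Bb × Bb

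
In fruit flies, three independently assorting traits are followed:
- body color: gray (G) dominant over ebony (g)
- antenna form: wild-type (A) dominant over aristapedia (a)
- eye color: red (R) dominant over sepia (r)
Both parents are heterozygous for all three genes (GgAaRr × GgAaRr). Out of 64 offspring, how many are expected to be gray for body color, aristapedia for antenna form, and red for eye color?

Trihybrid cross: GgAaRr × GgAaRr
Each trait segregates independently with a 3:1 phenotypic ratio, so each gene contributes 3/4 (dominant) or 1/4 (recessive).
Target: gray (body color), aristapedia (antenna form), red (eye color)
Probability = product of independent per-trait probabilities
= 3/4 × 1/4 × 3/4 = 9/64
Expected count = 9/64 × 64 = 9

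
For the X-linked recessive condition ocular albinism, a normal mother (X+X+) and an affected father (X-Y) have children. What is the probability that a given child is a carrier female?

Cross: X+X+ × X-Y
Offspring: 2 X+X-, 2 X+Y
Probability of a carrier female: 2/4 = 1/2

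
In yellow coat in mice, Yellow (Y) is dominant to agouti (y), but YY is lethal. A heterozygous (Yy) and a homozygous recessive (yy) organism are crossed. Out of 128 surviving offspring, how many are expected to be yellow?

Cross: Yy × yy
Punnett square offspring (before lethality): 2 Yy, 2 yy
No YY offspring are produced in this cross.
yellow: 2 out of 4 → fraction 1/2
Expected count = 1/2 × 128 = 64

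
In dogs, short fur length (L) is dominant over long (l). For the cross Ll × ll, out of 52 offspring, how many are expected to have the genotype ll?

Punnett square for Ll × ll:
Offspring genotypes: 2 Ll, 2 ll
Total offspring: 4
Count with target: 2
Probability: 2/4 = 1/2
Expected count = 1/2 × 52 = 26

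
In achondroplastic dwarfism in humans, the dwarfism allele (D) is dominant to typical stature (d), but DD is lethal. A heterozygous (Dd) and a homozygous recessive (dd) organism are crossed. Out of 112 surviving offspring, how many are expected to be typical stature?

Cross: Dd × dd
Punnett square offspring (before lethality): 2 Dd, 2 dd
No DD offspring are produced in this cross.
typical stature: 2 out of 4 → fraction 1/2
Expected count = 1/2 × 112 = 56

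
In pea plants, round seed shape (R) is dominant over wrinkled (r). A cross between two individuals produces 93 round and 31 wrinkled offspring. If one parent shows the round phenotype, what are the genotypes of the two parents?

Observed offspring: 93 round, 31 wrinkled
The observed ratio simplifies to 3:1. Wrinkled (rr) offspring appear, so each parent must contribute one r allele. The parent stated to show round carries R, so it is Rr. The other parent is then either Rr or rr: Rr × rr would give a 1:1 split, whereas Rr × Rr gives 3:1 — matching the data. So both parents are heterozygous (Rr × Rr).
Parent genotypes: Rr × Rr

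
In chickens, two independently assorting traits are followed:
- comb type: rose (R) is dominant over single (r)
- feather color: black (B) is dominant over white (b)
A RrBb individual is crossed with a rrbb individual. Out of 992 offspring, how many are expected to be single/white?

Dihybrid cross RrBb × rrbb — consider each gene separately:
comb type: Rr × rr → 2 Rr, 2 rr → 2 R_ : 2 rr (out of 4)
feather color: Bb × bb → 2 Bb, 2 bb → 2 B_ : 2 bb (out of 4)
Combine (counts out of 4 × 4 = 16): rose/black (R_B_) = 2×2 = 4; rose/white (R_bb) = 2×2 = 4; single/black (rrB_) = 2×2 = 4; single/white (rrbb) = 2×2 = 4
Phenotype counts (out of 16): 4 rose/black, 4 rose/white, 4 single/black, 4 single/white
single/white: 4 out of 16 → fraction 1/4
Expected count = 1/4 × 992 = 248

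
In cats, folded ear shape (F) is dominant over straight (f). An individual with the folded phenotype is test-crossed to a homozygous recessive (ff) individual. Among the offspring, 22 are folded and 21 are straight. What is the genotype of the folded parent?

Test cross: ? × ff
Offspring: 22 folded, 21 straight — approximately 1:1.
A 1:1 ratio in a test cross indicates the unknown parent is heterozygous (Ff).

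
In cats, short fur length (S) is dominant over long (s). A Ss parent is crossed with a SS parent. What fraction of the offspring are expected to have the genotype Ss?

Punnett square for Ss × SS:
Offspring genotypes: 2 SS, 2 Ss
Total offspring: 4
Count with target: 2
Probability: 2/4 = 1/2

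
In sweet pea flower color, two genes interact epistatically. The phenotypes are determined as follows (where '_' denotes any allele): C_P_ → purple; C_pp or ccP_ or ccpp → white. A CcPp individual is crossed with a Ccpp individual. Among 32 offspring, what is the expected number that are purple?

Cross: CcPp × Ccpp — consider each gene separately:
C gene: Cc × Cc → 1 CC, 2 Cc, 1 cc → 3 C_ : 1 cc (out of 4)
P gene: Pp × pp → 2 Pp, 2 pp → 2 P_ : 2 pp (out of 4)
Genotype classes (out of 4 × 4 = 16): C_P_ = 3×2 = 6; C_pp = 3×2 = 6; ccP_ = 1×2 = 2; ccpp = 1×2 = 2
Apply the phenotype rules: C_P_ (6) → purple; C_pp (6) + ccP_ (2) + ccpp (2) → white
Phenotype counts (out of 16): 6 purple, 10 white
purple: 6 out of 16 → fraction 3/8
Expected count = 3/8 × 32 = 12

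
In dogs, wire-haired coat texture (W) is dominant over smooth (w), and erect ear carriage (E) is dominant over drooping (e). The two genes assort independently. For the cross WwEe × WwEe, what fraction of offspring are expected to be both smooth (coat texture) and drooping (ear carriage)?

Dihybrid cross WwEe × WwEe — consider each gene separately:
coat texture: Ww × Ww → 1 WW, 2 Ww, 1 ww → 3 W_ : 1 ww (out of 4)
ear carriage: Ee × Ee → 1 EE, 2 Ee, 1 ee → 3 E_ : 1 ee (out of 4)
Looking for: smooth (ww) and drooping (ee)
P(smooth) = 1/4, P(drooping) = 1/4
P(both) = 1/4 × 1/4 = 1/16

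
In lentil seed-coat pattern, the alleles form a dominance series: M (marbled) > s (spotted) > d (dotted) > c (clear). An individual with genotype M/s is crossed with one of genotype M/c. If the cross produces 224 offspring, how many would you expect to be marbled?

Cross: M/s × M/c
Allele dominance: M > s > d > c
Offspring genotypes: 1 M/M, 1 M/c, 1 M/s, 1 s/c
Phenotype counts: 3 marbled, 1 spotted
marbled: 3 out of 4 → fraction 3/4
Expected count = 3/4 × 224 = 168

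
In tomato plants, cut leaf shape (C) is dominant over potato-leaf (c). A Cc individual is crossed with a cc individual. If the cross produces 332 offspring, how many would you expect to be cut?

Punnett square for Cc × cc:
Offspring genotypes: 2 Cc, 2 cc
cut: 2, potato-leaf: 2
cut: 2 out of 4 → fraction 1/2
Expected count = 1/2 × 332 = 166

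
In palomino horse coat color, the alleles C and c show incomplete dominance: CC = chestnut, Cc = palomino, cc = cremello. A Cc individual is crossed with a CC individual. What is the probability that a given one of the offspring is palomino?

Punnett square for Cc × CC:
Offspring genotypes: 2 CC, 2 Cc
Phenotype counts: 2 chestnut, 2 palomino
palomino: 2 out of 4
Probability: 2/4 = 1/2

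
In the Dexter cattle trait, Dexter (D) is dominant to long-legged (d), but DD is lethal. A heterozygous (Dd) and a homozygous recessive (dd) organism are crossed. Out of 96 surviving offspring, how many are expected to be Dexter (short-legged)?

Cross: Dd × dd
Punnett square offspring (before lethality): 2 Dd, 2 dd
No DD offspring are produced in this cross.
Dexter (short-legged): 2 out of 4 → fraction 1/2
Expected count = 1/2 × 96 = 48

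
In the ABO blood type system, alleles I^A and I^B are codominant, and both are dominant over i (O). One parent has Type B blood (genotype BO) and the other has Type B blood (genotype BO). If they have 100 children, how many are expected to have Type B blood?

Cross: BO × BO
Possible offspring genotypes: 1 BB, 2 BO, 1 OO
Blood type counts: 3 Type B, 1 Type O
Probability of Type B: 3/4
Expected count = 3/4 × 100 = 75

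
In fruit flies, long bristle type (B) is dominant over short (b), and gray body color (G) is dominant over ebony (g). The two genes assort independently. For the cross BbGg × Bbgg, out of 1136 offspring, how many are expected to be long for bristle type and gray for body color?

Dihybrid cross BbGg × Bbgg — consider each gene separately:
bristle type: Bb × Bb → 1 BB, 2 Bb, 1 bb → 3 B_ : 1 bb (out of 4)
body color: Gg × gg → 2 Gg, 2 gg → 2 G_ : 2 gg (out of 4)
Looking for: long (B_) and gray (G_)
P(long) = 3/4, P(gray) = 2/4
P(both) = 3/4 × 2/4 = 6/16 = 3/8
Expected count = 3/8 × 1136 = 426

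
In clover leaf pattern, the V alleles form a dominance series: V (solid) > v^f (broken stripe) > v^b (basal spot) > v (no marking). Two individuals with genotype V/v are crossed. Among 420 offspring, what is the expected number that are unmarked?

Cross: V/v × V/v
Allele dominance: V > v^f > v^b > v
Offspring genotypes: 1 V/V, 2 V/v, 1 v/v
Phenotype counts: 3 solid, 1 unmarked
unmarked: 1 out of 4 → fraction 1/4
Expected count = 1/4 × 420 = 105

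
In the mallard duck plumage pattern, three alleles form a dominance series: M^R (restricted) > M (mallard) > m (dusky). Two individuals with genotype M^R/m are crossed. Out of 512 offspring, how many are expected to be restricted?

Cross: M^R/m × M^R/m
Allele dominance: M^R > M > m
Offspring genotypes: 1 M^R/M^R, 2 M^R/m, 1 m/m
Phenotype counts: 3 restricted, 1 dusky
restricted: 3 out of 4 → fraction 3/4
Expected count = 3/4 × 512 = 384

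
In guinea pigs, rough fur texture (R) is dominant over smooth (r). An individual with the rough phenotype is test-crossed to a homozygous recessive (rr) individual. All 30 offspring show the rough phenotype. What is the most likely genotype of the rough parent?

Test cross: ? × rr
All offspring are rough.
If the unknown parent were heterozygous (Rr), about half of 30 offspring would be smooth; none are. The unknown parent is most likely homozygous dominant (RR).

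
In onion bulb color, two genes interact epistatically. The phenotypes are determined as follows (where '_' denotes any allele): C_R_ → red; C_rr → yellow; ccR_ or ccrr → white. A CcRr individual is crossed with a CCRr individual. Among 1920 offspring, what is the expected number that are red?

Cross: CcRr × CCRr — consider each gene separately:
C gene: Cc × CC → 2 CC, 2 Cc → 4 C_ (out of 4)
R gene: Rr × Rr → 1 RR, 2 Rr, 1 rr → 3 R_ : 1 rr (out of 4)
Genotype classes (out of 4 × 4 = 16): C_R_ = 4×3 = 12; C_rr = 4×1 = 4
Apply the phenotype rules: C_R_ (12) → red; C_rr (4) → yellow
Phenotype counts (out of 16): 12 red, 4 yellow
red: 12 out of 16 → fraction 3/4
Expected count = 3/4 × 1920 = 1440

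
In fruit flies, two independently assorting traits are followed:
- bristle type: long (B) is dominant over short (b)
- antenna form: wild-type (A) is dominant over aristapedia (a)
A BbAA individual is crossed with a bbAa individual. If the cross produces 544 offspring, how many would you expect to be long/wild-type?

Dihybrid cross BbAA × bbAa — consider each gene separately:
bristle type: Bb × bb → 2 Bb, 2 bb → 2 B_ : 2 bb (out of 4)
antenna form: AA × Aa → 2 AA, 2 Aa → 4 A_ (out of 4)
Combine (counts out of 4 × 4 = 16): long/wild-type (B_A_) = 2×4 = 8; short/wild-type (bbA_) = 2×4 = 8
Phenotype counts (out of 16): 8 long/wild-type, 8 short/wild-type
long/wild-type: 8 out of 16 → fraction 1/2
Expected count = 1/2 × 544 = 272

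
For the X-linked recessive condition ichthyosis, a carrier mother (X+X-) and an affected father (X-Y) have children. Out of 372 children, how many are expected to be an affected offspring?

Cross: X+X- × X-Y
Offspring: 1 X+X-, 1 X+Y, 1 X-X-, 1 X-Y
Probability of an affected offspring: 2/4 = 1/2
Expected count = 1/2 × 372 = 186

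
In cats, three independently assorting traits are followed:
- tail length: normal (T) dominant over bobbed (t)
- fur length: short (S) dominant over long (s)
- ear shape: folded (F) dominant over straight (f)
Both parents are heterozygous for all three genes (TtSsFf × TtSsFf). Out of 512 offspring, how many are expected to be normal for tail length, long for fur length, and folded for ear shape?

Trihybrid cross: TtSsFf × TtSsFf
Each trait segregates independently with a 3:1 phenotypic ratio, so each gene contributes 3/4 (dominant) or 1/4 (recessive).
Target: normal (tail length), long (fur length), folded (ear shape)
Probability = product of independent per-trait probabilities
= 3/4 × 1/4 × 3/4 = 9/64
Expected count = 9/64 × 512 = 72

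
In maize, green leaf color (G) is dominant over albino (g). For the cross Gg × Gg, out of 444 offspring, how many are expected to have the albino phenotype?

Punnett square for Gg × Gg:
Offspring genotypes: 1 GG, 2 Gg, 1 gg
Total offspring: 4
Count with target: 1
Probability: 1/4
Expected count = 1/4 × 444 = 111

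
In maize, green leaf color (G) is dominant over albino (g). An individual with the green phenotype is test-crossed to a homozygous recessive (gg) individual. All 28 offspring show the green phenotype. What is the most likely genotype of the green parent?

Test cross: ? × gg
All offspring are green.
If the unknown parent were heterozygous (Gg), about half of 28 offspring would be albino; none are. The unknown parent is most likely homozygous dominant (GG).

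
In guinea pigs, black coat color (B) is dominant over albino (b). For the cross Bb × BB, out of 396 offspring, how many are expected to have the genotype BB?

Punnett square for Bb × BB:
Offspring genotypes: 2 BB, 2 Bb
Total offspring: 4
Count with target: 2
Probability: 2/4 = 1/2
Expected count = 1/2 × 396 = 198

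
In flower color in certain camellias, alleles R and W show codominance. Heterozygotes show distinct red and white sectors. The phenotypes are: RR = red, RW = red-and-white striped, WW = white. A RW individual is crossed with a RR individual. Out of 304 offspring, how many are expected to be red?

Punnett square for RW × RR:
Offspring genotypes: 2 RR, 2 RW
Phenotype counts: 2 red, 2 red-and-white striped
red: 2 out of 4 → fraction 1/2
Expected count = 1/2 × 304 = 152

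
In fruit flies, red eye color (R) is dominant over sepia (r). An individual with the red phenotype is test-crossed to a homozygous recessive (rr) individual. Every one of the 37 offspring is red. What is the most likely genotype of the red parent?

Test cross: ? × rr
All offspring are red.
If the unknown parent were heterozygous (Rr), about half of 37 offspring would be sepia; none are. The unknown parent is most likely homozygous dominant (RR).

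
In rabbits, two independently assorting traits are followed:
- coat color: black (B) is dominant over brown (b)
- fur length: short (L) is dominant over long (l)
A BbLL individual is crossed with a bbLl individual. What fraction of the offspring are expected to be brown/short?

Dihybrid cross BbLL × bbLl — consider each gene separately:
coat color: Bb × bb → 2 Bb, 2 bb → 2 B_ : 2 bb (out of 4)
fur length: LL × Ll → 2 LL, 2 Ll → 4 L_ (out of 4)
Combine (counts out of 4 × 4 = 16): black/short (B_L_) = 2×4 = 8; brown/short (bbL_) = 2×4 = 8
Phenotype counts (out of 16): 8 black/short, 8 brown/short
brown/short: 8 out of 16
Probability: 8/16 = 1/2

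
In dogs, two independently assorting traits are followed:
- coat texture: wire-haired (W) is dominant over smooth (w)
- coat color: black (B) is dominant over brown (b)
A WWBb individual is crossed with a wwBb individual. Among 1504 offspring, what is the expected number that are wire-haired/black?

Dihybrid cross WWBb × wwBb — consider each gene separately:
coat texture: WW × ww → 4 Ww → 4 W_ (out of 4)
coat color: Bb × Bb → 1 BB, 2 Bb, 1 bb → 3 B_ : 1 bb (out of 4)
Combine (counts out of 4 × 4 = 16): wire-haired/black (W_B_) = 4×3 = 12; wire-haired/brown (W_bb) = 4×1 = 4
Phenotype counts (out of 16): 12 wire-haired/black, 4 wire-haired/brown
wire-haired/black: 12 out of 16 → fraction 3/4
Expected count = 3/4 × 1504 = 1128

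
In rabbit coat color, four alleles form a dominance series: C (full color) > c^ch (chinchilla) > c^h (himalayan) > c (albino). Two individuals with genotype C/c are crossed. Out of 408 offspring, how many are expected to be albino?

Cross: C/c × C/c
Allele dominance: C > c^ch > c^h > c
Offspring genotypes: 1 C/C, 2 C/c, 1 c/c
Phenotype counts: 3 full color, 1 albino
albino: 1 out of 4 → fraction 1/4
Expected count = 1/4 × 408 = 102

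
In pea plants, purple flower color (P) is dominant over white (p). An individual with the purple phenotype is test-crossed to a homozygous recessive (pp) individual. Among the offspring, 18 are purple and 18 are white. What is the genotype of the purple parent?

Test cross: ? × pp
Offspring: 18 purple, 18 white — approximately 1:1.
A 1:1 ratio in a test cross indicates the unknown parent is heterozygous (Pp).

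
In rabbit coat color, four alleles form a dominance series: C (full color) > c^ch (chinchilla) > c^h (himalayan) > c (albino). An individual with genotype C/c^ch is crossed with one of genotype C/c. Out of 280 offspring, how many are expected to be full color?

Cross: C/c^ch × C/c
Allele dominance: C > c^ch > c^h > c
Offspring genotypes: 1 C/C, 1 C/c, 1 C/c^ch, 1 c^ch/c
Phenotype counts: 3 full color, 1 chinchilla
full color: 3 out of 4 → fraction 3/4
Expected count = 3/4 × 280 = 210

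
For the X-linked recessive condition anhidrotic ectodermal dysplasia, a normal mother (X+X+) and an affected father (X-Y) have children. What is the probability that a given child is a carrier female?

Cross: X+X+ × X-Y
Offspring: 2 X+X-, 2 X+Y
Probability of a carrier female: 2/4 = 1/2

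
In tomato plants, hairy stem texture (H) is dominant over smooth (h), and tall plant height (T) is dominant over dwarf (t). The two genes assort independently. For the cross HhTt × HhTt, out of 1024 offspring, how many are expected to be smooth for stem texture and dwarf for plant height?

Dihybrid cross HhTt × HhTt — consider each gene separately:
stem texture: Hh × Hh → 1 HH, 2 Hh, 1 hh → 3 H_ : 1 hh (out of 4)
plant height: Tt × Tt → 1 TT, 2 Tt, 1 tt → 3 T_ : 1 tt (out of 4)
Looking for: smooth (hh) and dwarf (tt)
P(smooth) = 1/4, P(dwarf) = 1/4
P(both) = 1/4 × 1/4 = 1/16
Expected count = 1/16 × 1024 = 64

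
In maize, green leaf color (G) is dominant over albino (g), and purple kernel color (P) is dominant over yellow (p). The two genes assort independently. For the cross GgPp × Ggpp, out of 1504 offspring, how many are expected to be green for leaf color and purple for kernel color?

Dihybrid cross GgPp × Ggpp — consider each gene separately:
leaf color: Gg × Gg → 1 GG, 2 Gg, 1 gg → 3 G_ : 1 gg (out of 4)
kernel color: Pp × pp → 2 Pp, 2 pp → 2 P_ : 2 pp (out of 4)
Looking for: green (G_) and purple (P_)
P(green) = 3/4, P(purple) = 2/4
P(both) = 3/4 × 2/4 = 6/16 = 3/8
Expected count = 3/8 × 1504 = 564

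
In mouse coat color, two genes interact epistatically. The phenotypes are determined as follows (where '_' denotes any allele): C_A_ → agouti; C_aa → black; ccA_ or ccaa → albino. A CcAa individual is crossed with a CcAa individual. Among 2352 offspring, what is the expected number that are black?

Cross: CcAa × CcAa — consider each gene separately:
C gene: Cc × Cc → 1 CC, 2 Cc, 1 cc → 3 C_ : 1 cc (out of 4)
A gene: Aa × Aa → 1 AA, 2 Aa, 1 aa → 3 A_ : 1 aa (out of 4)
Genotype classes (out of 4 × 4 = 16): C_A_ = 3×3 = 9; C_aa = 3×1 = 3; ccA_ = 1×3 = 3; ccaa = 1×1 = 1
Apply the phenotype rules: C_A_ (9) → agouti; C_aa (3) → black; ccA_ (3) + ccaa (1) → albino
Phenotype counts (out of 16): 9 agouti, 3 black, 4 albino
black: 3 out of 16 → fraction 3/16
Expected count = 3/16 × 2352 = 441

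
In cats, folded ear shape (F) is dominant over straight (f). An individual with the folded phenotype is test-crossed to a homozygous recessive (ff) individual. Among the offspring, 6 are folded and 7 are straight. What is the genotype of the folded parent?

Test cross: ? × ff
Offspring: 6 folded, 7 straight — approximately 1:1.
A 1:1 ratio in a test cross indicates the unknown parent is heterozygous (Ff).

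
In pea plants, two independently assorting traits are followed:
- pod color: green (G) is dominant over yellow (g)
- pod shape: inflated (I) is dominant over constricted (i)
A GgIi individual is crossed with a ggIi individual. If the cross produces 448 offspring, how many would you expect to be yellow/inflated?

Dihybrid cross GgIi × ggIi — consider each gene separately:
pod color: Gg × gg → 2 Gg, 2 gg → 2 G_ : 2 gg (out of 4)
pod shape: Ii × Ii → 1 II, 2 Ii, 1 ii → 3 I_ : 1 ii (out of 4)
Combine (counts out of 4 × 4 = 16): green/inflated (G_I_) = 2×3 = 6; green/constricted (G_ii) = 2×1 = 2; yellow/inflated (ggI_) = 2×3 = 6; yellow/constricted (ggii) = 2×1 = 2
Phenotype counts (out of 16): 6 green/inflated, 2 green/constricted, 6 yellow/inflated, 2 yellow/constricted
yellow/inflated: 6 out of 16 → fraction 3/8
Expected count = 3/8 × 448 = 168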